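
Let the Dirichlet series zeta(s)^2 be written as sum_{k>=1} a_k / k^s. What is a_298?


The Dirichlet convolution of the constant function 1 with itself gives (1 * 1)(k) = sum_{d | k} 1 = d(k), the number of positive divisors of k.
Since zeta(s) = sum_{k>=1} 1/k^s, we have zeta(s)^2 = sum_{k>=1} d(k)/k^s, so a_k = d(k).
For k = 298: the divisors are 1, 2, 149, 298.
Count = 4.

4


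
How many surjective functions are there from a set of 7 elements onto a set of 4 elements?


By inclusion-exclusion on which target elements are missed, the number of surjections from an n-set onto a k-set is
surj(n, k) = sum_{j=0}^{k} (-1)^j C(k, j) (k - j)^n.
Equivalently surj(n, k) = k! * S(n, k), where S(n, k) is the Stirling number of the second kind.
For n = 7, k = 4:
S(7, 4) = 350, so
surj = 4! * 350 = 24 * 350 = 8400.

8400


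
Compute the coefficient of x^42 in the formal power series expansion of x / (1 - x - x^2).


Let f(x) = sum_{k>=0} a_k x^k. Multiplying f(x) * (1 - x - x^2) = x and matching coefficients gives a_0 = 0, a_1 = 1, and a_k = a_{k-1} + a_{k-2} for k >= 2. These are the Fibonacci numbers F_k.
Iterating from F_0 = 0, F_1 = 1:
F_0=0, F_1=1, F_2=1, F_3=2, F_4=3, F_5=5, F_6=8, F_7=13, F_8=21, F_9=34, ...
F_42 = 267914296.

267914296


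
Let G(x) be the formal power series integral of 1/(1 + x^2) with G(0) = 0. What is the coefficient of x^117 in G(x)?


1/(1 + x^2) = sum_{j>=0} (-1)^j x^(2j). Integrating termwise with G(0) = 0:
G(x) = sum_{j>=0} (-1)^j x^(2j+1) / (2j+1) = arctan(x).
Only odd powers are nonzero. For x^117 write 117 = 2*58 + 1, giving
(-1)^58 / 117 = 1/117 = 1/117.

1/117


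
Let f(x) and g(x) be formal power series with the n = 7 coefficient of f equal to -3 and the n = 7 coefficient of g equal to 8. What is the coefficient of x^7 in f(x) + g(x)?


Addition of formal power series is termwise.
The coefficient of x^7 in f + g = -3 + 8
= 5

5


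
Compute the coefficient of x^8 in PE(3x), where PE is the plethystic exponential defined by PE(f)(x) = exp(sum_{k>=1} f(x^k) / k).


With f(x) = 3x, the exponent is sum_{k>=1} 3 x^k / k = 3 * (-ln(1 - x)). Exponentiating:
PE(3x) = exp(-3 ln(1 - x)) = 1/(1 - x)^3.
By the negative binomial expansion, [x^n] 1/(1 - x)^3 = C(n + 2, 2).
For n = 8: C(10, 2) = 45.

45


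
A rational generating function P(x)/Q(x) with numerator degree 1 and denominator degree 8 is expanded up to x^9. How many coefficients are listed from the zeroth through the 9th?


Expanding up to x^9 gives the coefficients for x^0, x^1, ..., x^9.
That is 9 + 1 = 10 coefficients in total.

10


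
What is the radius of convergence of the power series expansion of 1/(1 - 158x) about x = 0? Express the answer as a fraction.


Expanding 1/(1 - 158x) = sum_{k>=0} 158^k x^k, the series converges when |158x| < 1, i.e., |x| < 1/158.
So the radius of convergence is 1/158 = 1/158.

1/158


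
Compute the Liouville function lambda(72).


The Liouville function is lambda(k) = (-1)^Omega(k), where Omega(k) counts the prime factors of k with multiplicity.
Factoring: 72 = 2 * 2 * 2 * 3 * 3, so Omega(72) = 5.
lambda(72) = (-1)^5 = -1.

-1


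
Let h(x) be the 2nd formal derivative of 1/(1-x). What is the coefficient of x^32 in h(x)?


Differentiating 2 times: d^2/dx^2 [1/(1-x)] = 2!/(1-x)^3.
The expansion 1/(1-x)^3 = sum_{k>=0} C(k+2, 2) x^k, so the coefficient of x^n in 2!/(1-x)^3 is 2! * C(n+2, 2).
For n = 32: 2 * C(34, 2) = 2 * 561 = 1122

1122


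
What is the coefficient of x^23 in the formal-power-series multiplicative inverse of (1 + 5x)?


The inverse is 1/(1 + 5x). Apply the geometric identity 1/(1 - y) = sum_{k>=0} y^k with y = -5x:
1/(1 + 5x) = sum_{k>=0} (-5)^k x^k.
So the coefficient of x^23 is (-5)^23 = -11920928955078125.

-11920928955078125


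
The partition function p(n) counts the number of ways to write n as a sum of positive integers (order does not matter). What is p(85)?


Using the generating function prod_{k>=1} 1/(1-x^k), we compute p(85).
By dynamic programming over parts 1 through 85:
p(85) = 30167357

30167357


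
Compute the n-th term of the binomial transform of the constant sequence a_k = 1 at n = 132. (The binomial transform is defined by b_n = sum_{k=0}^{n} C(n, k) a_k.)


With a_k = 1 for all k, b_n = sum_{k=0}^{n} C(n, k) = 2^n by the binomial theorem.
For n = 132: 2^132 = 5444517870735015415413993718908291383296.

5444517870735015415413993718908291383296


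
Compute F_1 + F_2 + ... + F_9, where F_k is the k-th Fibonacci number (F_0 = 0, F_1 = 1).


Use the identity sum_{k=0}^{N} F_k = F_{N+2} - 1 (which follows from F_{k+2} - F_{k+1} = F_k). Then
sum_{k=1}^{9} F_k = (F_{11} - 1) - (F_{2} - 1) = F_{11} - F_{2}.
Computing: F_{11} = 89, F_{2} = 1, so
Sum = 89 - 1 = 88.

88


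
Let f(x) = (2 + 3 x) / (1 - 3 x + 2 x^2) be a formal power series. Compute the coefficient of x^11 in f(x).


Write f(x) = sum_{k>=0} a_k x^k. Multiplying both sides by 1 - 3 x + 2 x^2 gives
(1 - 3 x + 2 x^2) sum_{k>=0} a_k x^k = 2 + 3 x.
Matching coefficients:
 x^0: a_0 = 2
 x^1: a_1 - 3 a_0 = 3  =>  a_1 = 3*2 + 3 = 9
 x^k (k >= 2): a_k = 3 a_{k-1} - 2 a_{k-2}.
Iterating: a_2 = 23, a_3 = 51, a_4 = 107, a_5 = 219, a_6 = 443, a_7 = 891, a_8 = 1787, a_9 = 3579, a_10 = 7163, a_11 = 14331.
So the coefficient of x^11 is 14331.

14331


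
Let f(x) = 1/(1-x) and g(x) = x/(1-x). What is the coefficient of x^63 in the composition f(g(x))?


First simplify the composition: f(g(x)) = 1/(1 - x/(1-x)) = (1-x)/((1-x) - x) = (1-x)/(1-2x).
Now extract the coefficient. Write (1-x)/(1-2x) = 1/(1-2x) - x/(1-2x).
The coefficient of x^n in 1/(1-2x) is 2^n, and in x/(1-2x) is 2^(n-1) (for n >= 1).
So the coefficient of x^63 is 2^63 - 2^62 = 9223372036854775808 - 4611686018427387904 = 4611686018427387904.

4611686018427387904


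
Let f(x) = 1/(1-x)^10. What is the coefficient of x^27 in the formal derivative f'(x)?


Differentiate: d/dx [ 1/(1-x)^r ] = r / (1-x)^(r+1).
Here r = 10, so f'(x) = 10 / (1-x)^11.
The expansion of 1/(1-x)^(r+1) has coefficient of x^n equal to C(n+r, r).
So the coefficient of x^27 in f'(x) is
10 * C(37, 10) = 10 * 348330136 = 3483301360

3483301360


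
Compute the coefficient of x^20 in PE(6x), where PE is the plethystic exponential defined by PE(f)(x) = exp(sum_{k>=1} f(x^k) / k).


With f(x) = 6x, the exponent is sum_{k>=1} 6 x^k / k = 6 * (-ln(1 - x)). Exponentiating:
PE(6x) = exp(-6 ln(1 - x)) = 1/(1 - x)^6.
By the negative binomial expansion, [x^n] 1/(1 - x)^6 = C(n + 5, 5).
For n = 20: C(25, 5) = 53130.

53130


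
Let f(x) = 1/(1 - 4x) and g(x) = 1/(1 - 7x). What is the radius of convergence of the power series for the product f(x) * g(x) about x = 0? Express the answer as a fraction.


The radius of 1/(1 - 4x) is 1/4 (nearest singularity at x = 1/4), and the radius of 1/(1 - 7x) is 1/7.
The product f(x)*g(x) = 1/((1 - 4x)(1 - 7x)) has singularities at both 1/4 and 1/7, so its radius of convergence is the distance to the nearest one:
min(1/4, 1/7) = 1/7.

1/7


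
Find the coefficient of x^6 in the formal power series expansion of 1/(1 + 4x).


Write 1/(1 + c x) = 1/(1 - (-c) x) and apply the geometric-series identity
1/(1 - y) = sum_{k>=0} y^k to get 1/(1 + c x) = sum_{k>=0} (-c)^k x^k.
So the coefficient of x^k is (-c)^k = (-1)^k * c^k.
Here c = 4 and k = 6:
(-4)^6 = 1 * 4096 = 4096

4096


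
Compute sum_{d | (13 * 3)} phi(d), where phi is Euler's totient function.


First, 13 * 3 = 39. One classical identity is sum_{d | n} phi(d) = n (each k in [1, n] has a unique gcd with n, and among the k's with gcd(k, n) = n/d there are phi(d) of them). So the sum equals 39. We also verify directly:
Divisors of 39: 1, 3, 13, 39.
phi values: 1, 2, 12, 24.
Sum = 39.

39


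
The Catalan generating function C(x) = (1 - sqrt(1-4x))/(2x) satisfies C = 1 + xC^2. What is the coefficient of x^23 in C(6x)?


Substituting x -> 6x scales the n-th coefficient by 6^n, so [x^23] C(6x) = 6^23 * C_23.
C_23 = C(2*23, 23)/(24) = 8233430727600/24 = 343059613650.
So 6^23 * 343059613650 = 789730223053602816 * 343059613650 = 270924545208497305297512038400.

270924545208497305297512038400


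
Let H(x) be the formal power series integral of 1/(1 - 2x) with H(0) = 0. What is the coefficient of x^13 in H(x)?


1/(1 - 2x) = sum_{k>=0} 2^k x^k. Integrating termwise with H(0) = 0:
H(x) = sum_{k>=0} 2^k x^(k+1) / (k+1) = sum_{m>=1} 2^(m-1) x^m / m.
For m = 13: 2^12/13 = 4096/13 = 4096/13.

4096/13


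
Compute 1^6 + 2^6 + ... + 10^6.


This power sum has a closed form given by Faulhaber's formula
sum_{k=1}^{m} k^p = (1 / (p + 1)) * sum_{j=0}^{p} C(p + 1, j) B_j m^(p + 1 - j),
but for small m direct computation is fastest:
1 + 64 + 729 + 4096 + 15625 + 46656 + 117649 + 262144 + 531441 + 1000000 = 1978405.

1978405


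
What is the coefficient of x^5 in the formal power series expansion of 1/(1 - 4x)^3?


The general identity 1/(1 - c x)^r = sum_{k>=0} c^k C(k + r - 1, r - 1) x^k follows by substituting y = c x into 1/(1 - y)^r = sum_{k>=0} C(k + r - 1, r - 1) y^k.
For c = 4, r = 3, k = 5:
4^5 * C(7, 2) = 1024 * 21 = 21504.

21504


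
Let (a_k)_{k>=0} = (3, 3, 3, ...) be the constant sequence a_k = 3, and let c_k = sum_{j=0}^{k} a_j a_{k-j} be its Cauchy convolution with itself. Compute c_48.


Since a_j = 3 for all j >= 0, the convolution sum becomes
c_k = sum_{j=0}^{k} 3 * 3 = 9 * (k + 1).
Equivalently, the generating function of (a_k) is 3/(1 - x) and its square is 9/(1 - x)^2 = sum_{k>=0} 9(k + 1) x^k.
For k = 48: 9 * 49 = 441.

441


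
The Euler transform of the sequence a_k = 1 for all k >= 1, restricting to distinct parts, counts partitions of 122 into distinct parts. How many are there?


Partitions of 122 into distinct parts can be computed via generating function.
Product (1+x)(1+x^2)(1+x^3)...
The coefficient of x^122 = 2556284

2556284


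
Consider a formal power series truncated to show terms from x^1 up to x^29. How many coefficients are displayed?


From x^1 to x^29 inclusive, the count is 29 - 1 + 1 = 29.

29


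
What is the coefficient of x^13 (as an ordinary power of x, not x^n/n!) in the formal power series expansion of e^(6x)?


The exponential series is e^y = sum_{k>=0} y^k / k!. Substituting y = 6x gives
e^(6x) = sum_{k>=0} 6^k x^k / k!.
So the coefficient of x^n is a^n/n! with a = 6, n = 13:
6^13 / 13! = 13060694016/6227020800 = 52488/25025

52488/25025


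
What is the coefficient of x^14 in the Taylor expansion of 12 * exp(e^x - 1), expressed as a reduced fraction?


exp(e^x - 1) = sum_{k>=0} Bell_k x^k / k!, where Bell_k is the k-th Bell number.
So the coefficient of x^14 is 12 * Bell_14 / 14!.
Computing: Bell_14 = 190899322 and 14! = 87178291200, giving
12 * 190899322/87178291200 = 95449661/3632428800.

95449661/3632428800


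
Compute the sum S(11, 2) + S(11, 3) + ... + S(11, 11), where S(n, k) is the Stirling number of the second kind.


By definition, S(n, k) counts partitions of an n-set into exactly k nonempty blocks.
Computing row n = 11 for k = 2..11:
S(11, k): 1023, 28501, 145750, 246730, 179487, 63987, 11880, 1155, 55, 1
Sum = 678569.

678569


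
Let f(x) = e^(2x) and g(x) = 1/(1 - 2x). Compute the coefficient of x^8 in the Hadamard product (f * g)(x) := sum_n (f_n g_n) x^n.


Expanding: f_k = 2^k/k! (from e^(2x)) and g_k = 2^k (from 1/(1 - 2x)). So the Hadamard coefficient (f * g)_k = 2^k 2^k / k! = (4)^k / k!.
For k = 8: 4^8/8! = 65536/40320 = 512/315.

512/315


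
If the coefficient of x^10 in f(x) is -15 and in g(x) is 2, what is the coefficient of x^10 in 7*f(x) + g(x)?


Scalar multiplication scales coefficients: 7 * -15 = -105.
Then add the g coefficient: -105 + 2
= -103

-103


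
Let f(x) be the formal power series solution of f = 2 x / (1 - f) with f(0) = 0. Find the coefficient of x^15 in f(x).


Apply Lagrange inversion: f = 2 x * phi(f) with phi(t) = 1/(1 - t), so
[x^n] f = 2^n * (1/n) [t^(n-1)] phi(t)^n = 2^n * (1/n) [t^(n-1)] (1 - t)^(-n) = 2^n * (1/n) C(2n - 2, n - 1) = 2^n * C_{n-1}.
For n = 15: C_14 = C(28, 14) / 15 = 40116600/15 = 2674440.
With the 2^15 = 32768 factor, the coefficient is 32768 * 2674440 = 87636049920.

87636049920


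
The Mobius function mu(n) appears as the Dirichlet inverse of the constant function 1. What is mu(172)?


172 has a squared prime factor, so mu(172) = 0.
Factorization reveals a repeated prime.

0


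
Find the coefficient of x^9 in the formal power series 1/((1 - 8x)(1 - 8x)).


By partial fractions or Cauchy convolution:
The coefficient equals sum_{k=0}^{9} 8^k * 8^(9-k).
= 1342177280

1342177280


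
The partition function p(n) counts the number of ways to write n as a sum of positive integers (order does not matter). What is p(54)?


Using the generating function prod_{k>=1} 1/(1-x^k), we compute p(54).
By dynamic programming over parts 1 through 54:
p(54) = 386155

386155


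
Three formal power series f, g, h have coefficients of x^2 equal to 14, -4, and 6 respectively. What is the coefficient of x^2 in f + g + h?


Series addition is componentwise:
14 + -4 + 6
= 16

16


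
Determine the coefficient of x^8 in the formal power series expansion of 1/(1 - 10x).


The geometric series identity gives 1/(1 - c x) = sum_{k>=0} c^k x^k, so the coefficient of x^k is c^k.
Here c = 10 and k = 8.
Computing: 10^8 = 100000000

100000000


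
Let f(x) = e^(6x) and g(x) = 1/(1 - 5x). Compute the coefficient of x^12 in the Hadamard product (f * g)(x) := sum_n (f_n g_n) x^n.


Expanding: f_k = 6^k/k! (from e^(6x)) and g_k = 5^k (from 1/(1 - 5x)). So the Hadamard coefficient (f * g)_k = 6^k 5^k / k! = (30)^k / k!.
For k = 12: 30^12/12! = 531441000000000000/479001600 = 85429687500/77.

85429687500/77


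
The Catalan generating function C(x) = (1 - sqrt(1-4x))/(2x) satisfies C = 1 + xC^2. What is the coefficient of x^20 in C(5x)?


Substituting x -> 5x scales the n-th coefficient by 5^n, so [x^20] C(5x) = 5^20 * C_20.
C_20 = C(2*20, 20)/(21) = 137846528820/21 = 6564120420.
So 5^20 * 6564120420 = 95367431640625 * 6564120420 = 626003305435180664062500.

626003305435180664062500


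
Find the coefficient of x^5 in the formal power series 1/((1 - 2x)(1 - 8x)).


By partial fractions or Cauchy convolution:
The coefficient equals sum_{k=0}^{5} 2^k * 8^(5-k).
= 43680

43680


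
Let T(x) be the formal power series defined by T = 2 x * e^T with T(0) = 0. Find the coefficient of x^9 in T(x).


Apply the Lagrange inversion formula: if T = 2 x * phi(T) with phi(t) = e^t, then
[x^n] T = 2^n * (1/n) [t^(n-1)] phi(t)^n = 2^n * (1/n) [t^(n-1)] e^(n t) = 2^n * (1/n) * n^(n-1) / (n-1)! = 2^n * n^(n-1) / n!.
When c = 1 this is the Cayley count of rooted labeled trees on n vertices, divided by n!.
For n = 9: 2^9 * 9^8 / 9! = 512 * 43046721/362880 = 2125764/35.

2125764/35


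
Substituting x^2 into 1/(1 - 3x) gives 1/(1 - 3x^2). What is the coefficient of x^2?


The coefficient of x^(2m) in 1/(1 - 3x^2) is 3^m.
With n = 2 = 2*1, the coefficient is 3^1 = 3.

3


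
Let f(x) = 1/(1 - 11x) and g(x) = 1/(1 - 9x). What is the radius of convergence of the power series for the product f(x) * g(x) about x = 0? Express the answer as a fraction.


The radius of 1/(1 - 11x) is 1/11 (nearest singularity at x = 1/11), and the radius of 1/(1 - 9x) is 1/9.
The product f(x)*g(x) = 1/((1 - 11x)(1 - 9x)) has singularities at both 1/11 and 1/9, so its radius of convergence is the distance to the nearest one:
min(1/11, 1/9) = 1/11.

1/11


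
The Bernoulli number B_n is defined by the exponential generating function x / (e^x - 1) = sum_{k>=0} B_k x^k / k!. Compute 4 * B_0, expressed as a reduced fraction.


Bernoulli numbers can also be computed recursively via B_0 = 1 and sum_{j=0}^{m} C(m+1, j) B_j = 0 for m >= 1. Odd-index Bernoulli numbers vanish for k >= 3.
Computing B_0 = 1, so 4 * B_0 = 4 * 1 = 4.

4


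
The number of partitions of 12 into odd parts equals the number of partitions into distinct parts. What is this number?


Computing partitions of 12 into odd parts (1, 3, 5, ...):
Using the generating function prod_{k>=0} 1/(1-x^(2k+1)),
the count is 15

15


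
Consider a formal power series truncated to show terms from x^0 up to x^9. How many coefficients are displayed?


From x^0 to x^9 inclusive, the count is 9 - 0 + 1 = 10.

10


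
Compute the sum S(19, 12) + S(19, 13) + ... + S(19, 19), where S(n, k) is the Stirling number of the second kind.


By definition, S(n, k) counts partitions of an n-set into exactly k nonempty blocks.
Computing row n = 19 for k = 12..19:
S(19, k): 23466951300, 2892439160, 243577530, 13916778, 527136, 12597, 171, 1
Sum = 26617424673.

26617424673


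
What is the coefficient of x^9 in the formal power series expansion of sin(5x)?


The Maclaurin series is sin(t) = sum_{k>=0} (-1)^k t^(2k+1) / (2k+1)!, so substituting t = 5x, only odd powers of x are nonzero, with coefficient of x^(2k+1) equal to (-1)^k 5^(2k+1) / (2k+1)!.
Write 9 = 2*4 + 1, giving the coefficient (-1)^4 * 5^9 / 9! = 1953125/362880 = 390625/72576.

390625/72576


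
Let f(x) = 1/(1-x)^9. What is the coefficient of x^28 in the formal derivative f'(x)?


Differentiate: d/dx [ 1/(1-x)^r ] = r / (1-x)^(r+1).
Here r = 9, so f'(x) = 9 / (1-x)^10.
The expansion of 1/(1-x)^(r+1) has coefficient of x^n equal to C(n+r, r).
So the coefficient of x^28 in f'(x) is
9 * C(37, 9) = 9 * 124403620 = 1119632580

1119632580


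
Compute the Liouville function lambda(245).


The Liouville function is lambda(k) = (-1)^Omega(k), where Omega(k) counts the prime factors of k with multiplicity.
Factoring: 245 = 5 * 7 * 7, so Omega(245) = 3.
lambda(245) = (-1)^3 = -1.

-1


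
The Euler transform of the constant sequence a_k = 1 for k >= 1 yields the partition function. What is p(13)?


The Euler transform converts the sequence a_k = 1 into the number of integer partitions.
Using the recurrence or dynamic programming:
p(13) = 101

101


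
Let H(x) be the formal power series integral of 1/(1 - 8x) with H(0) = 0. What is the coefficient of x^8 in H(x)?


1/(1 - 8x) = sum_{k>=0} 8^k x^k. Integrating termwise with H(0) = 0:
H(x) = sum_{k>=0} 8^k x^(k+1) / (k+1) = sum_{m>=1} 8^(m-1) x^m / m.
For m = 8: 8^7/8 = 2097152/8 = 262144.

262144


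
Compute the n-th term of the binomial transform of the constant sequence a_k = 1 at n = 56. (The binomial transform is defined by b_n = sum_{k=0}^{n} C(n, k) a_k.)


With a_k = 1 for all k, b_n = sum_{k=0}^{n} C(n, k) = 2^n by the binomial theorem.
For n = 56: 2^56 = 72057594037927936.

72057594037927936


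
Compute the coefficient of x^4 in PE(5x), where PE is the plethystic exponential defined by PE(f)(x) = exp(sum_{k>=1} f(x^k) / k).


With f(x) = 5x, the exponent is sum_{k>=1} 5 x^k / k = 5 * (-ln(1 - x)). Exponentiating:
PE(5x) = exp(-5 ln(1 - x)) = 1/(1 - x)^5.
By the negative binomial expansion, [x^n] 1/(1 - x)^5 = C(n + 4, 4).
For n = 4: C(8, 4) = 70.

70


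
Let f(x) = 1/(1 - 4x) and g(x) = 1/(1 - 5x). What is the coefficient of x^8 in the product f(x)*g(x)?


The coefficient of x^n in f*g is the Cauchy product: sum_{k=0}^{n} a^k * b^(n-k).
With a=4, b=5, n=8:
sum_{k=0}^{8} 4^k * 5^(8-k)
= 1690981

1690981


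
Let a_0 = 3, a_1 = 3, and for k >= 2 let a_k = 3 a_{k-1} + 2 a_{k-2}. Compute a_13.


Iterating the recurrence forward:
a_0 = 3
a_1 = 3
a_2 = 3*3 + 2*3 = 15
a_3 = 3*15 + 2*3 = 51
a_4 = 3*51 + 2*15 = 183
a_5 = 3*183 + 2*51 = 651
a_6 = 3*651 + 2*183 = 2319
a_7 = 3*2319 + 2*651 = 8259
a_8 = 3*8259 + 2*2319 = 29415
a_9 = 3*29415 + 2*8259 = 104763
a_10 = 3*104763 + 2*29415 = 373119
a_11 = 3*373119 + 2*104763 = 1328883
a_12 = 3*1328883 + 2*373119 = 4732887
a_13 = 3*4732887 + 2*1328883 = 16856427
So a_13 = 16856427.

16856427


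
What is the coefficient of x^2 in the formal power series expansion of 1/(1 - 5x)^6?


The general identity 1/(1 - c x)^r = sum_{k>=0} c^k C(k + r - 1, r - 1) x^k follows by substituting y = c x into 1/(1 - y)^r = sum_{k>=0} C(k + r - 1, r - 1) y^k.
For c = 5, r = 6, k = 2:
5^2 * C(7, 5) = 25 * 21 = 525.

525


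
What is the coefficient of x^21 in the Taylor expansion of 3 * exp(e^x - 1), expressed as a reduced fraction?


exp(e^x - 1) = sum_{k>=0} Bell_k x^k / k!, where Bell_k is the k-th Bell number.
So the coefficient of x^21 is 3 * Bell_21 / 21!.
Computing: Bell_21 = 474869816156751 and 21! = 51090942171709440000, giving
3 * 474869816156751/51090942171709440000 = 158289938718917/5676771352412160000.

158289938718917/5676771352412160000


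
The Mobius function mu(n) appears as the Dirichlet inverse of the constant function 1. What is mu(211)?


211 = 211 (all distinct primes).
mu(211) = (-1)^1 = -1

-1


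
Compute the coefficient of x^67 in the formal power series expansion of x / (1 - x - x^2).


Let f(x) = sum_{k>=0} a_k x^k. Multiplying f(x) * (1 - x - x^2) = x and matching coefficients gives a_0 = 0, a_1 = 1, and a_k = a_{k-1} + a_{k-2} for k >= 2. These are the Fibonacci numbers F_k.
Iterating from F_0 = 0, F_1 = 1:
F_0=0, F_1=1, F_2=1, F_3=2, F_4=3, F_5=5, F_6=8, F_7=13, F_8=21, F_9=34, ...
F_67 = 44945570212853.

44945570212853


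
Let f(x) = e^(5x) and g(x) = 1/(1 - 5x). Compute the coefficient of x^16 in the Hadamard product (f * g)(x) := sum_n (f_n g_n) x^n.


Expanding: f_k = 5^k/k! (from e^(5x)) and g_k = 5^k (from 1/(1 - 5x)). So the Hadamard coefficient (f * g)_k = 5^k 5^k / k! = (25)^k / k!.
For k = 16: 25^16/16! = 23283064365386962890625/20922789888000 = 186264514923095703125/167382319104.

186264514923095703125/167382319104


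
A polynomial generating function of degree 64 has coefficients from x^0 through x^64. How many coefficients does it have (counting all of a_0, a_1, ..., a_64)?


A polynomial of degree 64 takes the form a_0 + a_1 x + ... + a_64 x^64.
The number of coefficients is 64 + 1 = 65.

65


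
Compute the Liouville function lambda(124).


The Liouville function is lambda(k) = (-1)^Omega(k), where Omega(k) counts the prime factors of k with multiplicity.
Factoring: 124 = 2 * 2 * 31, so Omega(124) = 3.
lambda(124) = (-1)^3 = -1.

-1


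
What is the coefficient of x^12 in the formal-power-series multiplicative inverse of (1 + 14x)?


The inverse is 1/(1 + 14x). Apply the geometric identity 1/(1 - y) = sum_{k>=0} y^k with y = -14x:
1/(1 + 14x) = sum_{k>=0} (-14)^k x^k.
So the coefficient of x^12 is (-14)^12 = 56693912375296.

56693912375296


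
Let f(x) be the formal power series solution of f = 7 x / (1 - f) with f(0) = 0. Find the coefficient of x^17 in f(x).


Apply Lagrange inversion: f = 7 x * phi(f) with phi(t) = 1/(1 - t), so
[x^n] f = 7^n * (1/n) [t^(n-1)] phi(t)^n = 7^n * (1/n) [t^(n-1)] (1 - t)^(-n) = 7^n * (1/n) C(2n - 2, n - 1) = 7^n * C_{n-1}.
For n = 17: C_16 = C(32, 16) / 17 = 601080390/17 = 35357670.
With the 7^17 = 232630513987207 factor, the coefficient is 232630513987207 * 35357670 = 8225272945490049327690.

8225272945490049327690


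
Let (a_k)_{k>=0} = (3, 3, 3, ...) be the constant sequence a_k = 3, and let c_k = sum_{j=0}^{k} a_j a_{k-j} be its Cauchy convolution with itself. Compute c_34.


Since a_j = 3 for all j >= 0, the convolution sum becomes
c_k = sum_{j=0}^{k} 3 * 3 = 9 * (k + 1).
Equivalently, the generating function of (a_k) is 3/(1 - x) and its square is 9/(1 - x)^2 = sum_{k>=0} 9(k + 1) x^k.
For k = 34: 9 * 35 = 315.

315


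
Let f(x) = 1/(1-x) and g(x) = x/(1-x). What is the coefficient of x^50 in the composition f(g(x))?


First simplify the composition: f(g(x)) = 1/(1 - x/(1-x)) = (1-x)/((1-x) - x) = (1-x)/(1-2x).
Now extract the coefficient. Write (1-x)/(1-2x) = 1/(1-2x) - x/(1-2x).
The coefficient of x^n in 1/(1-2x) is 2^n, and in x/(1-2x) is 2^(n-1) (for n >= 1).
So the coefficient of x^50 is 2^50 - 2^49 = 1125899906842624 - 562949953421312 = 562949953421312.

562949953421312


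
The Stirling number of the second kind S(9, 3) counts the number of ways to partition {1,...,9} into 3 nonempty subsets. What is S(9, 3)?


Using the explicit formula S(n,k) = (1/k!) sum_{j=0}^{k} (-1)^(k-j) C(k,j) j^n:
S(9, 3) = 3025
Equivalently, S(n,k) is n! times the coefficient of x^n in the EGF (e^x - 1)^k / k!.

3025


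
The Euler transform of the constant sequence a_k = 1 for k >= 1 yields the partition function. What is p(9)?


The Euler transform converts the sequence a_k = 1 into the number of integer partitions.
Using the recurrence or dynamic programming:
p(9) = 30

30


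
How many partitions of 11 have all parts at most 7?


Using the generating function (1-x)^(-1)(1-x^2)^(-1)...(1-x^7)^(-1),
the coefficient of x^11 counts these restricted partitions.
Result = 49

49


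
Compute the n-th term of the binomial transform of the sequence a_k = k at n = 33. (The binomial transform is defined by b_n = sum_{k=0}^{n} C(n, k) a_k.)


With a_k = k, b_n = sum_{k=0}^{n} C(n, k) k. Using k * C(n, k) = n * C(n-1, k-1) gives b_n = n * sum_{k>=1} C(n-1, k-1) = n * 2^(n-1).
For n = 33: 33 * 2^32 = 33 * 4294967296 = 141733920768.

141733920768


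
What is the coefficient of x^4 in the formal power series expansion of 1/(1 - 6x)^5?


The general identity 1/(1 - c x)^r = sum_{k>=0} c^k C(k + r - 1, r - 1) x^k follows by substituting y = c x into 1/(1 - y)^r = sum_{k>=0} C(k + r - 1, r - 1) y^k.
For c = 6, r = 5, k = 4:
6^4 * C(8, 4) = 1296 * 70 = 90720.

90720


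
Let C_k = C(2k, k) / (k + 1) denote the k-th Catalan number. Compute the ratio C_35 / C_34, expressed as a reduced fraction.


Using C_k = (2k)! / (k! (k+1)!), the ratio C_{k+1}/C_k simplifies to
C_{k+1}/C_k = [(2k+2)! / ((k+1)! (k+2)!)] * [k! (k+1)! / (2k)!]
 = (2k+2)(2k+1) / ((k+1)(k+2)) = 2(2k+1) / (k+2).
For k = 34: 2(2*34 + 1) / (34 + 2) = 138/36 = 23/6.

23/6


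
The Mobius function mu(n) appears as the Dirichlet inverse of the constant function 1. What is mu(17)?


17 = 17 (all distinct primes).
mu(17) = (-1)^1 = -1

-1


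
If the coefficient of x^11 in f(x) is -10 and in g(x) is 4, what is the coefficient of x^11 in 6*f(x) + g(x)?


Scalar multiplication scales coefficients: 6 * -10 = -60.
Then add the g coefficient: -60 + 4
= -56

-56


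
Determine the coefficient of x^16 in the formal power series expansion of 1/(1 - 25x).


The geometric series identity gives 1/(1 - c x) = sum_{k>=0} c^k x^k, so the coefficient of x^k is c^k.
Here c = 25 and k = 16.
Computing: 25^16 = 23283064365386962890625

23283064365386962890625


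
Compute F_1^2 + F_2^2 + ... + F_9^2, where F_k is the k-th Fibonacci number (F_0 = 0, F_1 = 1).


There is a standard identity sum_{k=0}^{N} F_k^2 = F_N * F_{N+1} (proved inductively from the telescoping relation F_k^2 = F_k F_{k+1} - F_{k-1} F_k). Then
sum_{k=1}^{9} F_k^2 = F_9 F_10 - F_0 F_1.
Computing: F_9 = 34, F_10 = 55, F_0 = 0, F_1 = 1.
Sum = 34 * 55 - 0 * 1 = 1870.

1870


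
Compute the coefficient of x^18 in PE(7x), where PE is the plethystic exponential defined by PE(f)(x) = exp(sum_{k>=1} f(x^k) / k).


With f(x) = 7x, the exponent is sum_{k>=1} 7 x^k / k = 7 * (-ln(1 - x)). Exponentiating:
PE(7x) = exp(-7 ln(1 - x)) = 1/(1 - x)^7.
By the negative binomial expansion, [x^n] 1/(1 - x)^7 = C(n + 6, 6).
For n = 18: C(24, 6) = 134596.

134596


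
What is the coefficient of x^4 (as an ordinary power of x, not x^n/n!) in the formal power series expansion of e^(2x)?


The exponential series is e^y = sum_{k>=0} y^k / k!. Substituting y = 2x gives
e^(2x) = sum_{k>=0} 2^k x^k / k!.
So the coefficient of x^n is a^n/n! with a = 2, n = 4:
2^4 / 4! = 16/24 = 2/3

2/3


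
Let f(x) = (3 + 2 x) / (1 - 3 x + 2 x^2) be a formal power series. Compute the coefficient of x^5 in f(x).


Write f(x) = sum_{k>=0} a_k x^k. Multiplying both sides by 1 - 3 x + 2 x^2 gives
(1 - 3 x + 2 x^2) sum_{k>=0} a_k x^k = 3 + 2 x.
Matching coefficients:
 x^0: a_0 = 3
 x^1: a_1 - 3 a_0 = 2  =>  a_1 = 3*3 + 2 = 11
 x^k (k >= 2): a_k = 3 a_{k-1} - 2 a_{k-2}.
Iterating: a_2 = 27, a_3 = 59, a_4 = 123, a_5 = 251.
So the coefficient of x^5 is 251.

251


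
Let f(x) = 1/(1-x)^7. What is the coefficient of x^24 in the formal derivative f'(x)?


Differentiate: d/dx [ 1/(1-x)^r ] = r / (1-x)^(r+1).
Here r = 7, so f'(x) = 7 / (1-x)^8.
The expansion of 1/(1-x)^(r+1) has coefficient of x^n equal to C(n+r, r).
So the coefficient of x^24 in f'(x) is
7 * C(31, 7) = 7 * 2629575 = 18407025

18407025


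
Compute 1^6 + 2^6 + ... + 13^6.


This power sum has a closed form given by Faulhaber's formula
sum_{k=1}^{m} k^p = (1 / (p + 1)) * sum_{j=0}^{p} C(p + 1, j) B_j m^(p + 1 - j),
but for small m direct computation is fastest:
1 + 64 + 729 + 4096 + 15625 + 46656 + 117649 + 262144 + 531441 + 1000000 + 1771561 + 2985984 + 4826809 = 11562759.

11562759


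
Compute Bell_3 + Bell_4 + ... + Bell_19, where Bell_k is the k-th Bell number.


Recall Bell_k counts set partitions of a k-set (with Bell_0 = 1 by convention).
Bell_3 through Bell_19: 5, 15, 52, 203, 877, 4140, 21147, 115975, 678570, 4213597, 27644437, 190899322, 1382958545, 10480142147, 82864869804, 682076806159, 5832742205057
Sum = 5 + 15 + 52 + 203 + 877 + 4140 + 21147 + 115975 + 678570 + 4213597 + 27644437 + 190899322 + 1382958545 + 10480142147 + 82864869804 + 682076806159 + 5832742205057 = 6609770560052.

6609770560052


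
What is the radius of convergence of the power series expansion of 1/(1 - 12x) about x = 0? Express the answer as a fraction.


Expanding 1/(1 - 12x) = sum_{k>=0} 12^k x^k, the series converges when |12x| < 1, i.e., |x| < 1/12.
So the radius of convergence is 1/12 = 1/12.

1/12


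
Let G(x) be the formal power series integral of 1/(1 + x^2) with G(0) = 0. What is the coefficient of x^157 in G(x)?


1/(1 + x^2) = sum_{j>=0} (-1)^j x^(2j). Integrating termwise with G(0) = 0:
G(x) = sum_{j>=0} (-1)^j x^(2j+1) / (2j+1) = arctan(x).
Only odd powers are nonzero. For x^157 write 157 = 2*78 + 1, giving
(-1)^78 / 157 = 1/157 = 1/157.

1/157


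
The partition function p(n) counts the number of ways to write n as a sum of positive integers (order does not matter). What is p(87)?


Using the generating function prod_{k>=1} 1/(1-x^k), we compute p(87).
By dynamic programming over parts 1 through 87:
p(87) = 38887673

38887673


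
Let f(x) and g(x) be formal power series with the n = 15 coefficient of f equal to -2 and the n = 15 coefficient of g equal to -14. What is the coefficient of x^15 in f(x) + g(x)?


Addition of formal power series is termwise.
The coefficient of x^15 in f + g = -2 + -14
= -16

-16


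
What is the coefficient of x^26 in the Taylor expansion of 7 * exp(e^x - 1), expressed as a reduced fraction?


exp(e^x - 1) = sum_{k>=0} Bell_k x^k / k!, where Bell_k is the k-th Bell number.
So the coefficient of x^26 is 7 * Bell_26 / 26!.
Computing: Bell_26 = 49631246523618756274 and 26! = 403291461126605635584000000, giving
7 * 49631246523618756274/403291461126605635584000000 = 1459742544812316361/1694501937506746368000000.

1459742544812316361/1694501937506746368000000


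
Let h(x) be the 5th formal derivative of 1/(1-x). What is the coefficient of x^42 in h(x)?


Differentiating 5 times: d^5/dx^5 [1/(1-x)] = 5!/(1-x)^6.
The expansion 1/(1-x)^6 = sum_{k>=0} C(k+5, 5) x^k, so the coefficient of x^n in 5!/(1-x)^6 is 5! * C(n+5, 5).
For n = 42: 120 * C(47, 5) = 120 * 1533939 = 184072680

184072680


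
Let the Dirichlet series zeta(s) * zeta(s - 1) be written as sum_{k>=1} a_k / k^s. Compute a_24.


Convolution gives a_k = sum_{d | k} d * 1 = sum_{d | k} d = sigma(k), the sum of positive divisors of k.
For k = 24, the divisors are 1, 2, 3, 4, 6, 8, 12, 24, so
sigma(24) = 1 + 2 + 3 + 4 + 6 + 8 + 12 + 24 = 60.

60


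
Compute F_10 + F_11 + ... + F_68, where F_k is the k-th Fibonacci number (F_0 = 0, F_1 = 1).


Use the identity sum_{k=0}^{N} F_k = F_{N+2} - 1 (which follows from F_{k+2} - F_{k+1} = F_k). Then
sum_{k=10}^{68} F_k = (F_{70} - 1) - (F_{11} - 1) = F_{70} - F_{11}.
Computing: F_{70} = 190392490709135, F_{11} = 89, so
Sum = 190392490709135 - 89 = 190392490709046.

190392490709046


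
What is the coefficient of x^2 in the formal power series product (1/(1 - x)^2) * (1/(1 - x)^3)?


Combine the factors: (1/(1 - x)^2) * (1/(1 - x)^3) = 1/(1 - x)^5.
Then use 1/(1 - x)^r = sum_{k>=0} C(k + r - 1, r - 1) x^k with r = 5 and k = 2:
C(6, 4) = 15.

15


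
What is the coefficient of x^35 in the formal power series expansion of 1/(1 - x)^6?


The negative binomial / multiset identity is
1/(1 - x)^r = sum_{k>=0} C(k + r - 1, r - 1) x^k.
Here r = 6 and k = 35, so the coefficient is
C(35 + 5, 5) = C(40, 5)
= 658008

658008


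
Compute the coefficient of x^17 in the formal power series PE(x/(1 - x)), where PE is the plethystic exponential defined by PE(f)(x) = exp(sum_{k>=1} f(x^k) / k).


For f(x) = x/(1 - x) we have
sum_{k>=1} f(x^k) / k = sum_{k>=1} (1/k) * x^k / (1 - x^k) = sum_{k, m >= 1} x^(k m) / k,
which after exponentiating simplifies to
PE(x/(1 - x)) = prod_{k>=1} 1 / (1 - x^k).
This is the generating function for the partition function p(n), so the coefficient of x^17 is p(17).
Computing p(17) by dynamic programming over parts 1, 2, ..., 17: p(17) = 297.

297


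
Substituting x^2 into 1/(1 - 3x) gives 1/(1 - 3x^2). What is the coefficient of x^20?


The coefficient of x^(2m) in 1/(1 - 3x^2) is 3^m.
With n = 20 = 2*10, the coefficient is 3^10 = 59049.

59049


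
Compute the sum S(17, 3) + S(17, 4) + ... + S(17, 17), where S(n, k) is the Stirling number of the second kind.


By definition, S(n, k) counts partitions of an n-set into exactly k nonempty blocks.
Computing row n = 17 for k = 3..17:
S(17, k): 21457825, 694337290, 5652751651, 17505749898, 25708104786, 20415995028, 9528822303, 2758334150, 512060978, 62022324, 4910178, 249900, 7820, 136, 1
Sum = 82864804268.

82864804268


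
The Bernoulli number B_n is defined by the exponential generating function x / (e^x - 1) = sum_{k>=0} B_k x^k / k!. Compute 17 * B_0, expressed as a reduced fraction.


Bernoulli numbers can also be computed recursively via B_0 = 1 and sum_{j=0}^{m} C(m+1, j) B_j = 0 for m >= 1. Odd-index Bernoulli numbers vanish for k >= 3.
Computing B_0 = 1, so 17 * B_0 = 17 * 1 = 17.

17


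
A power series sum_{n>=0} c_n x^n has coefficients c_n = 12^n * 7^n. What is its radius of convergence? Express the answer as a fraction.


By the root test (Cauchy-Hadamard), the radius is R = 1 / limsup_n |c_n|^(1/n).
Here |c_n|^(1/n) = (12^n * 7^n)^(1/n) = 12 * 7 = 84 for all n.
So R = 1/84 = 1/84.

1/84


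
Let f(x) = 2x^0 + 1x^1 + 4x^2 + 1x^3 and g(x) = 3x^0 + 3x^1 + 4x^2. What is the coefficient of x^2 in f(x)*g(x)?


Cauchy product at x^2:
2*4 + 1*3 + 4*3
= 23

23


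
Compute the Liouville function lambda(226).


The Liouville function is lambda(k) = (-1)^Omega(k), where Omega(k) counts the prime factors of k with multiplicity.
Factoring: 226 = 2 * 113, so Omega(226) = 2.
lambda(226) = (-1)^2 = 1.

1


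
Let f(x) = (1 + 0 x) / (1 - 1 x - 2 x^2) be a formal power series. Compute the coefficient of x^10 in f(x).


Write f(x) = sum_{k>=0} a_k x^k. Multiplying both sides by 1 - 1 x - 2 x^2 gives
(1 - 1 x - 2 x^2) sum_{k>=0} a_k x^k = 1 + 0 x.
Matching coefficients:
 x^0: a_0 = 1
 x^1: a_1 - 1 a_0 = 0  =>  a_1 = 1*1 + 0 = 1
 x^k (k >= 2): a_k = 1 a_{k-1} + 2 a_{k-2}.
Iterating: a_2 = 3, a_3 = 5, a_4 = 11, a_5 = 21, a_6 = 43, a_7 = 85, a_8 = 171, a_9 = 341, a_10 = 683.
So the coefficient of x^10 is 683.

683


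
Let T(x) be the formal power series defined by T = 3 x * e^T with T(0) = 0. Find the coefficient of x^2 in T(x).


Apply the Lagrange inversion formula: if T = 3 x * phi(T) with phi(t) = e^t, then
[x^n] T = 3^n * (1/n) [t^(n-1)] phi(t)^n = 3^n * (1/n) [t^(n-1)] e^(n t) = 3^n * (1/n) * n^(n-1) / (n-1)! = 3^n * n^(n-1) / n!.
When c = 1 this is the Cayley count of rooted labeled trees on n vertices, divided by n!.
For n = 2: 3^2 * 2^1 / 2! = 9 * 2/2 = 9.

9


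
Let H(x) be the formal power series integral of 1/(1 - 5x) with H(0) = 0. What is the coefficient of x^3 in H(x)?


1/(1 - 5x) = sum_{k>=0} 5^k x^k. Integrating termwise with H(0) = 0:
H(x) = sum_{k>=0} 5^k x^(k+1) / (k+1) = sum_{m>=1} 5^(m-1) x^m / m.
For m = 3: 5^2/3 = 25/3 = 25/3.

25/3


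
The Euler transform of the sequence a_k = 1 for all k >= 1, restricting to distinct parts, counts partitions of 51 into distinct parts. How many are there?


Partitions of 51 into distinct parts can be computed via generating function.
Product (1+x)(1+x^2)(1+x^3)...
The coefficient of x^51 = 4097

4097


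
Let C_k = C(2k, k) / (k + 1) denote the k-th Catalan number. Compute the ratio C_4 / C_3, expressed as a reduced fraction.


Using C_k = (2k)! / (k! (k+1)!), the ratio C_{k+1}/C_k simplifies to
C_{k+1}/C_k = [(2k+2)! / ((k+1)! (k+2)!)] * [k! (k+1)! / (2k)!]
 = (2k+2)(2k+1) / ((k+1)(k+2)) = 2(2k+1) / (k+2).
For k = 3: 2(2*3 + 1) / (3 + 2) = 14/5 = 14/5.

14/5


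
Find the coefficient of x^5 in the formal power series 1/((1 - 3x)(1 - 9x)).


By partial fractions or Cauchy convolution:
The coefficient equals sum_{k=0}^{5} 3^k * 9^(5-k).
= 88452

88452


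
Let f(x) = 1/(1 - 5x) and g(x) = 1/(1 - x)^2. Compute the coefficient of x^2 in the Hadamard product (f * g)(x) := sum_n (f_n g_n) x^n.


f has coefficients f_k = 5^k. For g = 1/(1 - x)^2 the coefficient is g_k = C(k + 1, 1) = k + 1. The Hadamard coefficient is (f * g)_k = 5^k * (k + 1).
For k = 2: 5^2 * 3 = 25 * 3 = 75.

75


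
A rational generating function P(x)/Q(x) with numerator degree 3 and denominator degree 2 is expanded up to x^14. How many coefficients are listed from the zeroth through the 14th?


Expanding up to x^14 gives the coefficients for x^0, x^1, ..., x^14.
That is 14 + 1 = 15 coefficients in total.

15


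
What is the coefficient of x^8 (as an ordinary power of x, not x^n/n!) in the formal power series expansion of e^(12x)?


The exponential series is e^y = sum_{k>=0} y^k / k!. Substituting y = 12x gives
e^(12x) = sum_{k>=0} 12^k x^k / k!.
So the coefficient of x^n is a^n/n! with a = 12, n = 8:
12^8 / 8! = 429981696/40320 = 373248/35

373248/35


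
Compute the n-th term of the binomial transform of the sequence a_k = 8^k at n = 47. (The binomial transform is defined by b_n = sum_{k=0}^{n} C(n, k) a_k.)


With a_k = 8^k, b_n = sum_{k=0}^{n} C(n, k) 8^k = (1 + 8)^n by the binomial theorem.
For n = 47: (1 + 8)^47 = 9^47 = 706965049015104706497203195837614914543357369.

706965049015104706497203195837614914543357369


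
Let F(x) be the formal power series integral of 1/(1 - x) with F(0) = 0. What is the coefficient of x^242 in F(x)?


1/(1 - x) = sum_{k>=0} x^k. Integrating termwise and using F(0) = 0 gives
F(x) = sum_{k>=0} x^(k+1) / (k+1) = sum_{m>=1} x^m / m = -ln(1 - x).
So the coefficient of x^242 is 1/242 = 1/242.

1/242


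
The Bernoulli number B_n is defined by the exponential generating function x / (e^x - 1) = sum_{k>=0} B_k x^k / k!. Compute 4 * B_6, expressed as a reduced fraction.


Bernoulli numbers can also be computed recursively via B_0 = 1 and sum_{j=0}^{m} C(m+1, j) B_j = 0 for m >= 1. Odd-index Bernoulli numbers vanish for k >= 3.
Computing B_6 = 1/42, so 4 * B_6 = 4 * 1/42 = 2/21.

2/21


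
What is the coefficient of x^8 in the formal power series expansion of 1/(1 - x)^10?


The negative binomial / multiset identity is
1/(1 - x)^r = sum_{k>=0} C(k + r - 1, r - 1) x^k.
Here r = 10 and k = 8, so the coefficient is
C(8 + 9, 9) = C(17, 9)
= 24310

24310


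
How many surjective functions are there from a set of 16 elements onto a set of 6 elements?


By inclusion-exclusion on which target elements are missed, the number of surjections from an n-set onto a k-set is
surj(n, k) = sum_{j=0}^{k} (-1)^j C(k, j) (k - j)^n.
Equivalently surj(n, k) = k! * S(n, k), where S(n, k) is the Stirling number of the second kind.
For n = 16, k = 6:
S(16, 6) = 2734926558, so
surj = 6! * 2734926558 = 720 * 2734926558 = 1969147121760.

1969147121760


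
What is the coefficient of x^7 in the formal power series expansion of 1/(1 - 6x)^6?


The general identity 1/(1 - c x)^r = sum_{k>=0} c^k C(k + r - 1, r - 1) x^k follows by substituting y = c x into 1/(1 - y)^r = sum_{k>=0} C(k + r - 1, r - 1) y^k.
For c = 6, r = 6, k = 7:
6^7 * C(12, 5) = 279936 * 792 = 221709312.

221709312
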